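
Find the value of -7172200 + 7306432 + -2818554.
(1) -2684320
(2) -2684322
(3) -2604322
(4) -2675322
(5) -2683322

First: -7172200 + 7306432 = 134232
Then: 134232 + -2818554 = -2684322
2) -2684322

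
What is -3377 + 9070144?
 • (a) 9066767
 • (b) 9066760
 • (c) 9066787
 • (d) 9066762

-3377 + 9070144 = 9066767
a) 9066767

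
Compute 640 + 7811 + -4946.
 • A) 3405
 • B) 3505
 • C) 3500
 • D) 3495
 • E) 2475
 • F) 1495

First: 640 + 7811 = 8451
Then: 8451 + -4946 = 3505
B) 3505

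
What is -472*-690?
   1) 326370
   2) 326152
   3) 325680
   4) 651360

-472 * -690 = 325680
3) 325680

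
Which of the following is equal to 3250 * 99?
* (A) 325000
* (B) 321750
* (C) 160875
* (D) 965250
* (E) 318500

3250 * 99 = 321750
B) 321750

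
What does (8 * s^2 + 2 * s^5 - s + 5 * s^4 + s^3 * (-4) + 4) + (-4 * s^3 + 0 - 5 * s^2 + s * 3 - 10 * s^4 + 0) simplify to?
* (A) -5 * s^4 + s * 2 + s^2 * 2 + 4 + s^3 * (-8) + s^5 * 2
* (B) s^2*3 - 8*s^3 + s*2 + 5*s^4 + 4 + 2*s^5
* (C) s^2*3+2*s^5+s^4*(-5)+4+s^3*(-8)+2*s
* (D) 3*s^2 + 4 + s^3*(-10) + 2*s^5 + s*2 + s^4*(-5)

Adding the polynomials and combining like terms:
(8*s^2 + 2*s^5 - s + 5*s^4 + s^3*(-4) + 4) + (-4*s^3 + 0 - 5*s^2 + s*3 - 10*s^4 + 0)
= s^2*3+2*s^5+s^4*(-5)+4+s^3*(-8)+2*s
C) s^2*3+2*s^5+s^4*(-5)+4+s^3*(-8)+2*s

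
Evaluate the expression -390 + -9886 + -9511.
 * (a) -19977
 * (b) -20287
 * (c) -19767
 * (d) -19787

First: -390 + -9886 = -10276
Then: -10276 + -9511 = -19787
d) -19787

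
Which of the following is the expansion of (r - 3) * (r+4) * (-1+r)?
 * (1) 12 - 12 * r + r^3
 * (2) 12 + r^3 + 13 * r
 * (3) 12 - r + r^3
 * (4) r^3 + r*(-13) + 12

Expanding (r - 3) * (r+4) * (-1+r):
= r^3 + r*(-13) + 12
4) r^3 + r*(-13) + 12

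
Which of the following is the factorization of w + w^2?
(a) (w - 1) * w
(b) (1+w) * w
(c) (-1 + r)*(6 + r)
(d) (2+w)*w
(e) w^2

We need to factor w + w^2.
The factored form is (1+w) * w.
b) (1+w) * w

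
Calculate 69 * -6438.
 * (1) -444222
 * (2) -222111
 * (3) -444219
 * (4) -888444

69 * -6438 = -444222
1) -444222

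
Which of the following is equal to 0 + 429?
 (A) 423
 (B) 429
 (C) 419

0 + 429 = 429
B) 429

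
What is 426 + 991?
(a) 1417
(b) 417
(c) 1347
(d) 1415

426 + 991 = 1417
a) 1417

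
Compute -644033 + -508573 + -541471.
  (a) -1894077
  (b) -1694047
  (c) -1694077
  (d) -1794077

First: -644033 + -508573 = -1152606
Then: -1152606 + -541471 = -1694077
c) -1694077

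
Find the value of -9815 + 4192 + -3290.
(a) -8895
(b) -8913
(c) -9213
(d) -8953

First: -9815 + 4192 = -5623
Then: -5623 + -3290 = -8913
b) -8913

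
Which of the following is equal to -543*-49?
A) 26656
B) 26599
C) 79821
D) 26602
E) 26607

-543 * -49 = 26607
E) 26607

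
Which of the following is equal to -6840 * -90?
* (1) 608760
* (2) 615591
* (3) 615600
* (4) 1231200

-6840 * -90 = 615600
3) 615600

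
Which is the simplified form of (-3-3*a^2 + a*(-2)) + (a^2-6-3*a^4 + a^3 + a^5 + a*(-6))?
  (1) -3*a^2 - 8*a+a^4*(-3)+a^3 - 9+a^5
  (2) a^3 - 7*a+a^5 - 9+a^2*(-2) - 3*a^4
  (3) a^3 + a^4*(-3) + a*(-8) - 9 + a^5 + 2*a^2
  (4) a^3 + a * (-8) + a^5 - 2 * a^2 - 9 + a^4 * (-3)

Adding the polynomials and combining like terms:
(-3 - 3*a^2 + a*(-2)) + (a^2 - 6 - 3*a^4 + a^3 + a^5 + a*(-6))
= a^3 + a * (-8) + a^5 - 2 * a^2 - 9 + a^4 * (-3)
4) a^3 + a * (-8) + a^5 - 2 * a^2 - 9 + a^4 * (-3)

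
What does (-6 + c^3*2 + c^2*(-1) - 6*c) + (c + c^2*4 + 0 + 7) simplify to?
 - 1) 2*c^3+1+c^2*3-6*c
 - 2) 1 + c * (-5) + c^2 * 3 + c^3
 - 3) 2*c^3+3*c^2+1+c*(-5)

Adding the polynomials and combining like terms:
(-6 + c^3*2 + c^2*(-1) - 6*c) + (c + c^2*4 + 0 + 7)
= 2*c^3+3*c^2+1+c*(-5)
3) 2*c^3+3*c^2+1+c*(-5)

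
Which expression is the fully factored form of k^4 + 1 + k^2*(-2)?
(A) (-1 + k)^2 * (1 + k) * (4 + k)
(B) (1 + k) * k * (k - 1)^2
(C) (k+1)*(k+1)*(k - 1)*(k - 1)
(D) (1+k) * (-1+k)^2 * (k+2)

We need to factor k^4 + 1 + k^2*(-2).
The factored form is (k+1)*(k+1)*(k - 1)*(k - 1).
C) (k+1)*(k+1)*(k - 1)*(k - 1)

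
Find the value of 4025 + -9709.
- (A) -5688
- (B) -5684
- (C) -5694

4025 + -9709 = -5684
B) -5684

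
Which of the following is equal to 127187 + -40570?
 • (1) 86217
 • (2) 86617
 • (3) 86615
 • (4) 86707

127187 + -40570 = 86617
2) 86617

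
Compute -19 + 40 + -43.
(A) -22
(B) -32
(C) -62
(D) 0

First: -19 + 40 = 21
Then: 21 + -43 = -22
A) -22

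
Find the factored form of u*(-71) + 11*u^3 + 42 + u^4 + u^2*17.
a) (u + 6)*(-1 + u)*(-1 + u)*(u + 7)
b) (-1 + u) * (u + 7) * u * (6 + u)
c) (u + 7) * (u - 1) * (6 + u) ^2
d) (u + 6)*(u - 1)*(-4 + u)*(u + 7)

We need to factor u*(-71) + 11*u^3 + 42 + u^4 + u^2*17.
The factored form is (u + 6)*(-1 + u)*(-1 + u)*(u + 7).
a) (u + 6)*(-1 + u)*(-1 + u)*(u + 7)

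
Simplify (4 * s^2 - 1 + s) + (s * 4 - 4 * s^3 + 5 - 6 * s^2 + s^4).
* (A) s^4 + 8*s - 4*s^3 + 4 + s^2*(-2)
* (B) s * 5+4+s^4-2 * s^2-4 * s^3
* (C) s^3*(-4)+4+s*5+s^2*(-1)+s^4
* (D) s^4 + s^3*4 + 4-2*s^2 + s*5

Adding the polynomials and combining like terms:
(4*s^2 - 1 + s) + (s*4 - 4*s^3 + 5 - 6*s^2 + s^4)
= s * 5+4+s^4-2 * s^2-4 * s^3
B) s * 5+4+s^4-2 * s^2-4 * s^3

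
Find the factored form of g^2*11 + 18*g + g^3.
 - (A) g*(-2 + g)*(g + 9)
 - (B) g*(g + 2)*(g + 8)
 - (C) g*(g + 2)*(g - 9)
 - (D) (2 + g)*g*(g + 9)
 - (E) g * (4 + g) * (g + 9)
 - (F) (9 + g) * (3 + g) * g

We need to factor g^2*11 + 18*g + g^3.
The factored form is (2 + g)*g*(g + 9).
D) (2 + g)*g*(g + 9)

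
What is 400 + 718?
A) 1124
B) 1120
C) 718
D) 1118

400 + 718 = 1118
D) 1118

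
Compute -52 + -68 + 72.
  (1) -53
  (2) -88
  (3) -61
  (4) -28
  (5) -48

First: -52 + -68 = -120
Then: -120 + 72 = -48
5) -48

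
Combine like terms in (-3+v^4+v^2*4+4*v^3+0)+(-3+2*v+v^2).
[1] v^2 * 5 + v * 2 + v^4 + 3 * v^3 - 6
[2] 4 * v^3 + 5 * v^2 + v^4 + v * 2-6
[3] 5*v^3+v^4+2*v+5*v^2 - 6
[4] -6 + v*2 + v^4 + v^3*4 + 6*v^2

Adding the polynomials and combining like terms:
(-3 + v^4 + v^2*4 + 4*v^3 + 0) + (-3 + 2*v + v^2)
= 4 * v^3 + 5 * v^2 + v^4 + v * 2-6
2) 4 * v^3 + 5 * v^2 + v^4 + v * 2-6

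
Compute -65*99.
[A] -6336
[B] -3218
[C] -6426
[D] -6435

-65 * 99 = -6435
D) -6435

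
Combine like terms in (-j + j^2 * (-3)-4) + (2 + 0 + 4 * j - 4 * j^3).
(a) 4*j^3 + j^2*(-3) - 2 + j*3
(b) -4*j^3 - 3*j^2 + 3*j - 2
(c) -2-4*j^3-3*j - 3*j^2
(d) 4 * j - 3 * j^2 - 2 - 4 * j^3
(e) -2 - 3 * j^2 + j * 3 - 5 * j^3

Adding the polynomials and combining like terms:
(-j + j^2*(-3) - 4) + (2 + 0 + 4*j - 4*j^3)
= -4*j^3 - 3*j^2 + 3*j - 2
b) -4*j^3 - 3*j^2 + 3*j - 2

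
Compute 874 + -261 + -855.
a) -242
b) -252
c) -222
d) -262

First: 874 + -261 = 613
Then: 613 + -855 = -242
a) -242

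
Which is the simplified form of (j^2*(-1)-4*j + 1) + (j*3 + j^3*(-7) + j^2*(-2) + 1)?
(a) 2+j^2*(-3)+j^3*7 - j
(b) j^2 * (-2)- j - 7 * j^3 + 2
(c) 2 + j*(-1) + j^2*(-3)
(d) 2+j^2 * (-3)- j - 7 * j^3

Adding the polynomials and combining like terms:
(j^2*(-1) - 4*j + 1) + (j*3 + j^3*(-7) + j^2*(-2) + 1)
= 2+j^2 * (-3)- j - 7 * j^3
d) 2+j^2 * (-3)- j - 7 * j^3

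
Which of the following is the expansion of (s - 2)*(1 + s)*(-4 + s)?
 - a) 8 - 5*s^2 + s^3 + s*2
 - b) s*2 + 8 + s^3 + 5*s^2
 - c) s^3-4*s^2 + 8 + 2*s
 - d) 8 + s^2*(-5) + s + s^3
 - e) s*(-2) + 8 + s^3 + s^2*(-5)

Expanding (s - 2)*(1 + s)*(-4 + s):
= 8 - 5*s^2 + s^3 + s*2
a) 8 - 5*s^2 + s^3 + s*2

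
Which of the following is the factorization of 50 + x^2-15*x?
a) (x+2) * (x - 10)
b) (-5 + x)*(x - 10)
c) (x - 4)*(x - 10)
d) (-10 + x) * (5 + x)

We need to factor 50 + x^2-15*x.
The factored form is (-5 + x)*(x - 10).
b) (-5 + x)*(x - 10)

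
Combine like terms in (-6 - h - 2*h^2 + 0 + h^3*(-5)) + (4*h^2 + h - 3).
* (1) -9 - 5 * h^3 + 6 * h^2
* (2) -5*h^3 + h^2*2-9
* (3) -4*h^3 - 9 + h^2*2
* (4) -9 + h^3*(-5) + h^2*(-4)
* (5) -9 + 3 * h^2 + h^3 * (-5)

Adding the polynomials and combining like terms:
(-6 - h - 2*h^2 + 0 + h^3*(-5)) + (4*h^2 + h - 3)
= -5*h^3 + h^2*2-9
2) -5*h^3 + h^2*2-9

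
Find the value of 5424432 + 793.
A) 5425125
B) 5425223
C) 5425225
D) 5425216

5424432 + 793 = 5425225
C) 5425225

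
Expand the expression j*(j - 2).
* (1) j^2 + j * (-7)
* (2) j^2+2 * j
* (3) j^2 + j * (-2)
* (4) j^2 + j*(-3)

Expanding j*(j - 2):
= j^2 + j * (-2)
3) j^2 + j * (-2)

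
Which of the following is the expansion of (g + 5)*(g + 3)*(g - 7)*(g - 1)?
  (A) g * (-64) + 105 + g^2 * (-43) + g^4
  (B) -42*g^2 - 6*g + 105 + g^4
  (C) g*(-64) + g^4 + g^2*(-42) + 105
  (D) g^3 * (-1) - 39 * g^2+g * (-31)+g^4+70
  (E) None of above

Expanding (g + 5)*(g + 3)*(g - 7)*(g - 1):
= g*(-64) + g^4 + g^2*(-42) + 105
C) g*(-64) + g^4 + g^2*(-42) + 105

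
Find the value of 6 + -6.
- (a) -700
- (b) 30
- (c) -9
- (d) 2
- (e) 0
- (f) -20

6 + -6 = 0
e) 0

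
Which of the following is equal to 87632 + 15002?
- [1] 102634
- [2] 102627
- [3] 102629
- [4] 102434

87632 + 15002 = 102634
1) 102634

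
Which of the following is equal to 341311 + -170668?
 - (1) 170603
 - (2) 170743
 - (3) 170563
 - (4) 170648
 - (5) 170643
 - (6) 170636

341311 + -170668 = 170643
5) 170643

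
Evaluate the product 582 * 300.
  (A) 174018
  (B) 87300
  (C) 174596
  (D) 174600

582 * 300 = 174600
D) 174600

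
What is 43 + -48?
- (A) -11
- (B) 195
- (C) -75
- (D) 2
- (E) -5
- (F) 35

43 + -48 = -5
E) -5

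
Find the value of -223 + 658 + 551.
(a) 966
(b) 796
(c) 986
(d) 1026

First: -223 + 658 = 435
Then: 435 + 551 = 986
c) 986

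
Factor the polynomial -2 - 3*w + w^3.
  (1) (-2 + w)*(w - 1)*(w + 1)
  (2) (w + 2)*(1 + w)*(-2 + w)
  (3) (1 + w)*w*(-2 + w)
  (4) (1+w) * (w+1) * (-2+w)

We need to factor -2 - 3*w + w^3.
The factored form is (1+w) * (w+1) * (-2+w).
4) (1+w) * (w+1) * (-2+w)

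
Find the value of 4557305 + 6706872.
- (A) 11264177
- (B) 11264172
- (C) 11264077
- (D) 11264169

4557305 + 6706872 = 11264177
A) 11264177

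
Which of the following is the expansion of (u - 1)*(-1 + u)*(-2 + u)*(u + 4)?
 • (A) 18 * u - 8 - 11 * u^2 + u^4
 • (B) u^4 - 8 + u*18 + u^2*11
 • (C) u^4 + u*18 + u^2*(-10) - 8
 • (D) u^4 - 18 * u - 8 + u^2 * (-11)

Expanding (u - 1)*(-1 + u)*(-2 + u)*(u + 4):
= 18 * u - 8 - 11 * u^2 + u^4
A) 18 * u - 8 - 11 * u^2 + u^4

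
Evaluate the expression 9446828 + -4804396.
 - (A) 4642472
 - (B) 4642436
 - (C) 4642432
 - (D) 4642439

9446828 + -4804396 = 4642432
C) 4642432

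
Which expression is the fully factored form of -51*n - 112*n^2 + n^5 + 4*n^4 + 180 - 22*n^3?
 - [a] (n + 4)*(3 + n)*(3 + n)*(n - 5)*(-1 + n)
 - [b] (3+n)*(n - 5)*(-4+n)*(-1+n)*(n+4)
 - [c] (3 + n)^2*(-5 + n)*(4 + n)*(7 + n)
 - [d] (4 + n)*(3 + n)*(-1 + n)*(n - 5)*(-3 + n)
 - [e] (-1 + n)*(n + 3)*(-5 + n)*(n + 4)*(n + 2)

We need to factor -51*n - 112*n^2 + n^5 + 4*n^4 + 180 - 22*n^3.
The factored form is (n + 4)*(3 + n)*(3 + n)*(n - 5)*(-1 + n).
a) (n + 4)*(3 + n)*(3 + n)*(n - 5)*(-1 + n)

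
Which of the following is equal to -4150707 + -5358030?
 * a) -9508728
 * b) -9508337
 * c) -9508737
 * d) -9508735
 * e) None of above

-4150707 + -5358030 = -9508737
c) -9508737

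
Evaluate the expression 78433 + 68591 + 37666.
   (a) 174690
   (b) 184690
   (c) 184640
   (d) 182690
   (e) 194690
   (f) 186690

First: 78433 + 68591 = 147024
Then: 147024 + 37666 = 184690
b) 184690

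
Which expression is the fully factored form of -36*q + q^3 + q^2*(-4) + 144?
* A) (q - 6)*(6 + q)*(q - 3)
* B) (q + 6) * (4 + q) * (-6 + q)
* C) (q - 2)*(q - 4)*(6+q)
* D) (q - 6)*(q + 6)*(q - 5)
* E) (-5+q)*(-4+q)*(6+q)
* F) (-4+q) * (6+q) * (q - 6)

We need to factor -36*q + q^3 + q^2*(-4) + 144.
The factored form is (-4+q) * (6+q) * (q - 6).
F) (-4+q) * (6+q) * (q - 6)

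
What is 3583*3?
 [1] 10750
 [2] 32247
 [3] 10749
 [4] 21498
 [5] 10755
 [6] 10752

3583 * 3 = 10749
3) 10749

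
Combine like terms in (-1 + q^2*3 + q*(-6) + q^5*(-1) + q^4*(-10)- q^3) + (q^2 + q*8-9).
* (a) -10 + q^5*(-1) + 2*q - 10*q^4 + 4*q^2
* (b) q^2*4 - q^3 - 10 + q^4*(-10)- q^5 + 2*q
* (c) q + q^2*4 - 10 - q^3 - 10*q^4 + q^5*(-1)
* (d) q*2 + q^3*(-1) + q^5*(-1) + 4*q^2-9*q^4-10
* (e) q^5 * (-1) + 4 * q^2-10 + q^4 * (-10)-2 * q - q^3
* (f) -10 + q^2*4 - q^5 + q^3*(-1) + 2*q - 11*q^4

Adding the polynomials and combining like terms:
(-1 + q^2*3 + q*(-6) + q^5*(-1) + q^4*(-10) - q^3) + (q^2 + q*8 - 9)
= q^2*4 - q^3 - 10 + q^4*(-10)- q^5 + 2*q
b) q^2*4 - q^3 - 10 + q^4*(-10)- q^5 + 2*q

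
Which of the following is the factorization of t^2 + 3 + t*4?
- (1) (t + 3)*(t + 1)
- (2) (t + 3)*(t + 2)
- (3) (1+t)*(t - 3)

We need to factor t^2 + 3 + t*4.
The factored form is (t + 3)*(t + 1).
1) (t + 3)*(t + 1)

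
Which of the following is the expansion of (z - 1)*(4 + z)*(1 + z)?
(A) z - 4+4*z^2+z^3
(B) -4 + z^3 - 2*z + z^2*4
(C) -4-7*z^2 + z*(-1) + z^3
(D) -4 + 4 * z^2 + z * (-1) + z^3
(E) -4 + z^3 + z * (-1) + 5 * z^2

Expanding (z - 1)*(4 + z)*(1 + z):
= -4 + 4 * z^2 + z * (-1) + z^3
D) -4 + 4 * z^2 + z * (-1) + z^3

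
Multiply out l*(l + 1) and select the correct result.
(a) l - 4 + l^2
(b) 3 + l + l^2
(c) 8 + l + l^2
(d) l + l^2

Expanding l*(l + 1):
= l + l^2
d) l + l^2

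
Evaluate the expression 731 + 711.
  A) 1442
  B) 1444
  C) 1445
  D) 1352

731 + 711 = 1442
A) 1442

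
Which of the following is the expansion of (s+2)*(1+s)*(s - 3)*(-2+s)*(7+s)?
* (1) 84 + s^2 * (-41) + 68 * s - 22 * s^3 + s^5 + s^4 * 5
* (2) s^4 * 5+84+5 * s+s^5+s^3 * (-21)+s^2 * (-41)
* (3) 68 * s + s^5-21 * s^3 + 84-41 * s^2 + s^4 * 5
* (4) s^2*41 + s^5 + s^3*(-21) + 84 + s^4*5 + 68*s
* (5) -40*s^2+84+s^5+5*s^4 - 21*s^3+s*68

Expanding (s+2)*(1+s)*(s - 3)*(-2+s)*(7+s):
= 68 * s + s^5-21 * s^3 + 84-41 * s^2 + s^4 * 5
3) 68 * s + s^5-21 * s^3 + 84-41 * s^2 + s^4 * 5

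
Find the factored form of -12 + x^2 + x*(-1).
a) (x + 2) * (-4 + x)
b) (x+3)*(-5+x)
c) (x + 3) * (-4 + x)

We need to factor -12 + x^2 + x*(-1).
The factored form is (x + 3) * (-4 + x).
c) (x + 3) * (-4 + x)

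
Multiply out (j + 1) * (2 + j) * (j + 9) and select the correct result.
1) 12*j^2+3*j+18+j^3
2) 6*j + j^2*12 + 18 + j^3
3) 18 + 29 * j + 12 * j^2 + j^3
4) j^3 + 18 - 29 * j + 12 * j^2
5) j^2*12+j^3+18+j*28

Expanding (j + 1) * (2 + j) * (j + 9):
= 18 + 29 * j + 12 * j^2 + j^3
3) 18 + 29 * j + 12 * j^2 + j^3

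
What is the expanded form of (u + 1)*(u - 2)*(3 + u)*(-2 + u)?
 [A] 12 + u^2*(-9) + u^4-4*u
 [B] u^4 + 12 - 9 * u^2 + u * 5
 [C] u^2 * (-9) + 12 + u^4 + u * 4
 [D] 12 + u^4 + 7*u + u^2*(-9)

Expanding (u + 1)*(u - 2)*(3 + u)*(-2 + u):
= u^2 * (-9) + 12 + u^4 + u * 4
C) u^2 * (-9) + 12 + u^4 + u * 4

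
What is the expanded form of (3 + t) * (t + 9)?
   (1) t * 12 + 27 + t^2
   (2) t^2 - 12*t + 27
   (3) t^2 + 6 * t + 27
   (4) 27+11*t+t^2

Expanding (3 + t) * (t + 9):
= t * 12 + 27 + t^2
1) t * 12 + 27 + t^2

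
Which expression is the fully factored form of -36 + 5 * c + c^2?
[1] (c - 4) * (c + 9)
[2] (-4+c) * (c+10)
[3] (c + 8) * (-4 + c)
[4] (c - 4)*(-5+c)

We need to factor -36 + 5 * c + c^2.
The factored form is (c - 4) * (c + 9).
1) (c - 4) * (c + 9)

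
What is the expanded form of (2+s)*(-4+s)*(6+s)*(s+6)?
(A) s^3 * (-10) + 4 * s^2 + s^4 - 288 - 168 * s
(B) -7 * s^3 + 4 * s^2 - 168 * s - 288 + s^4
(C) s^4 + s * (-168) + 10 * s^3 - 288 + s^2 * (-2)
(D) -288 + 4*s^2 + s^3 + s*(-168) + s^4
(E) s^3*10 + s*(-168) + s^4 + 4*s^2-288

Expanding (2+s)*(-4+s)*(6+s)*(s+6):
= s^3*10 + s*(-168) + s^4 + 4*s^2-288
E) s^3*10 + s*(-168) + s^4 + 4*s^2-288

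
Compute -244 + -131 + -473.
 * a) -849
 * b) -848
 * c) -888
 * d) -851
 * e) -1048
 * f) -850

First: -244 + -131 = -375
Then: -375 + -473 = -848
b) -848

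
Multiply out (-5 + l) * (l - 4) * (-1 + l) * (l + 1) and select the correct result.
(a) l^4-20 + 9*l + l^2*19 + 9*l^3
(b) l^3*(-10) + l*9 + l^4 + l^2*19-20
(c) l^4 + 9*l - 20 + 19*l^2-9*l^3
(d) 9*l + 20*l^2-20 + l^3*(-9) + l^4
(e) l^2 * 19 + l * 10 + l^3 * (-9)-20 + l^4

Expanding (-5 + l) * (l - 4) * (-1 + l) * (l + 1):
= l^4 + 9*l - 20 + 19*l^2-9*l^3
c) l^4 + 9*l - 20 + 19*l^2-9*l^3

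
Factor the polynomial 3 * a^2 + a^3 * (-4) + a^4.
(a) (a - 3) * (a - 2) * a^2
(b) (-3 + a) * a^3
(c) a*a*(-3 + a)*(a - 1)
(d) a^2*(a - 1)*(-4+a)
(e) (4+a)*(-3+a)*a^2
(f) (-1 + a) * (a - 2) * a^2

We need to factor 3 * a^2 + a^3 * (-4) + a^4.
The factored form is a*a*(-3 + a)*(a - 1).
c) a*a*(-3 + a)*(a - 1)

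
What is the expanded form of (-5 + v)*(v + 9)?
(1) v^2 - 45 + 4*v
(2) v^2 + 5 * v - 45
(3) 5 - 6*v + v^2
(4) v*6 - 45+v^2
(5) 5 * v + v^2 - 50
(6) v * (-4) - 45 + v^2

Expanding (-5 + v)*(v + 9):
= v^2 - 45 + 4*v
1) v^2 - 45 + 4*v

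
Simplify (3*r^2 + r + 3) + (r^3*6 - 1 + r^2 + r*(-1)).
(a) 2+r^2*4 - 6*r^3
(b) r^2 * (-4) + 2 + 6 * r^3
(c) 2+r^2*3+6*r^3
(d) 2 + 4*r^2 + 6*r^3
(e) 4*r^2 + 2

Adding the polynomials and combining like terms:
(3*r^2 + r + 3) + (r^3*6 - 1 + r^2 + r*(-1))
= 2 + 4*r^2 + 6*r^3
d) 2 + 4*r^2 + 6*r^3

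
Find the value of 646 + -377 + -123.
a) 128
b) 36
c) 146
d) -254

First: 646 + -377 = 269
Then: 269 + -123 = 146
c) 146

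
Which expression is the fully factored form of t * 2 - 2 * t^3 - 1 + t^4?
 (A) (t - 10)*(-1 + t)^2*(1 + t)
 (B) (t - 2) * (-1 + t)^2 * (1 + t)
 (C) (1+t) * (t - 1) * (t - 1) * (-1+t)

We need to factor t * 2 - 2 * t^3 - 1 + t^4.
The factored form is (1+t) * (t - 1) * (t - 1) * (-1+t).
C) (1+t) * (t - 1) * (t - 1) * (-1+t)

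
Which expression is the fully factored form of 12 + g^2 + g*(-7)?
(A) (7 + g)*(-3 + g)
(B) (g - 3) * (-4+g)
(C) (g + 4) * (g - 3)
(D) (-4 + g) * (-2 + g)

We need to factor 12 + g^2 + g*(-7).
The factored form is (g - 3) * (-4+g).
B) (g - 3) * (-4+g)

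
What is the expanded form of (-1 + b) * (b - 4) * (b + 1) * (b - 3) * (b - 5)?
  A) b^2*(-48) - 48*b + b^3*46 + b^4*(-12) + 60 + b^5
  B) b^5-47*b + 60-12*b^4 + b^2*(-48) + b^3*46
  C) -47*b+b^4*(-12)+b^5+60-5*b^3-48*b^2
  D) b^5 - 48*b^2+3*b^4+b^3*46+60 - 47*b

Expanding (-1 + b) * (b - 4) * (b + 1) * (b - 3) * (b - 5):
= b^5-47*b + 60-12*b^4 + b^2*(-48) + b^3*46
B) b^5-47*b + 60-12*b^4 + b^2*(-48) + b^3*46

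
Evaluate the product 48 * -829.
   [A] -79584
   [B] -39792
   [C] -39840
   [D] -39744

48 * -829 = -39792
B) -39792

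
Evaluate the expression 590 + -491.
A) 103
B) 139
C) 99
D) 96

590 + -491 = 99
C) 99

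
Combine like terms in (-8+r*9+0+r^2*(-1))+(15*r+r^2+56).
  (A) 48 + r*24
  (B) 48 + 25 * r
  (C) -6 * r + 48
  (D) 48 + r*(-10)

Adding the polynomials and combining like terms:
(-8 + r*9 + 0 + r^2*(-1)) + (15*r + r^2 + 56)
= 48 + r*24
A) 48 + r*24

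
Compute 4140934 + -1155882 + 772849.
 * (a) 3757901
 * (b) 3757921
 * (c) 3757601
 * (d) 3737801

First: 4140934 + -1155882 = 2985052
Then: 2985052 + 772849 = 3757901
a) 3757901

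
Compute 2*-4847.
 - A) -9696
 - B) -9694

2 * -4847 = -9694
B) -9694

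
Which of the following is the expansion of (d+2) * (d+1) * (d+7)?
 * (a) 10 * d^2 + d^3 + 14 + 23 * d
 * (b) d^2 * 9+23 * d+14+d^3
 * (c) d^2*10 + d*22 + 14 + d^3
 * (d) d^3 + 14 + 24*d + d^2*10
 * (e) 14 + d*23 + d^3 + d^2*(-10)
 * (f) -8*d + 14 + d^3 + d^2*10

Expanding (d+2) * (d+1) * (d+7):
= 10 * d^2 + d^3 + 14 + 23 * d
a) 10 * d^2 + d^3 + 14 + 23 * d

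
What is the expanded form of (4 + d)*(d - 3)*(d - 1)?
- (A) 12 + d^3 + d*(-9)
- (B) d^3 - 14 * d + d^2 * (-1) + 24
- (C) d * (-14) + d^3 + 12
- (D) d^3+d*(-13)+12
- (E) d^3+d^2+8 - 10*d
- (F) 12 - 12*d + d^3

Expanding (4 + d)*(d - 3)*(d - 1):
= d^3+d*(-13)+12
D) d^3+d*(-13)+12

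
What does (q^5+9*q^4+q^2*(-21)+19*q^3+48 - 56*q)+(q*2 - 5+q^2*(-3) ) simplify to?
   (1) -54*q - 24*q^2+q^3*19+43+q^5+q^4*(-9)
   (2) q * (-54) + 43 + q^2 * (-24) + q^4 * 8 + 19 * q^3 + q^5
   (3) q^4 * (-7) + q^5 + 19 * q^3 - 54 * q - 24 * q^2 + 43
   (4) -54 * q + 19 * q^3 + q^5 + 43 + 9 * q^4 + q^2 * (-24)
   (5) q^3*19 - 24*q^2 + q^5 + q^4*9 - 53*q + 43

Adding the polynomials and combining like terms:
(q^5 + 9*q^4 + q^2*(-21) + 19*q^3 + 48 - 56*q) + (q*2 - 5 + q^2*(-3))
= -54 * q + 19 * q^3 + q^5 + 43 + 9 * q^4 + q^2 * (-24)
4) -54 * q + 19 * q^3 + q^5 + 43 + 9 * q^4 + q^2 * (-24)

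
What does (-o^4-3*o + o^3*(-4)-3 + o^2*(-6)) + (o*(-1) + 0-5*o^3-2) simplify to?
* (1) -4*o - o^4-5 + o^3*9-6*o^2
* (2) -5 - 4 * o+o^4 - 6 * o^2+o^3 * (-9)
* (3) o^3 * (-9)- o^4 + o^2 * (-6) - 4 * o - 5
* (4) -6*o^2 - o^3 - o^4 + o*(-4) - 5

Adding the polynomials and combining like terms:
(-o^4 - 3*o + o^3*(-4) - 3 + o^2*(-6)) + (o*(-1) + 0 - 5*o^3 - 2)
= o^3 * (-9)- o^4 + o^2 * (-6) - 4 * o - 5
3) o^3 * (-9)- o^4 + o^2 * (-6) - 4 * o - 5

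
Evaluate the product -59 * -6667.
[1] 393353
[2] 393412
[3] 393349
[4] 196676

-59 * -6667 = 393353
1) 393353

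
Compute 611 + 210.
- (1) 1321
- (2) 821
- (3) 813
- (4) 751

611 + 210 = 821
2) 821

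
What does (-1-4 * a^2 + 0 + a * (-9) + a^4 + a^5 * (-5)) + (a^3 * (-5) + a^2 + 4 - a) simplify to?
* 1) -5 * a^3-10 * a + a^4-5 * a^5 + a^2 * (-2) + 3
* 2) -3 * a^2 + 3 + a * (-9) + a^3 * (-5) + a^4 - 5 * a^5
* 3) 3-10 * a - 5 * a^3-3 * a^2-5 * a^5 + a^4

Adding the polynomials and combining like terms:
(-1 - 4*a^2 + 0 + a*(-9) + a^4 + a^5*(-5)) + (a^3*(-5) + a^2 + 4 - a)
= 3-10 * a - 5 * a^3-3 * a^2-5 * a^5 + a^4
3) 3-10 * a - 5 * a^3-3 * a^2-5 * a^5 + a^4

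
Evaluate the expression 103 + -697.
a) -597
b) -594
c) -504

103 + -697 = -594
b) -594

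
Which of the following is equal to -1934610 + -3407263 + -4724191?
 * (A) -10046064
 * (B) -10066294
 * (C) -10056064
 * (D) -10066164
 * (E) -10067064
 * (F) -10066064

First: -1934610 + -3407263 = -5341873
Then: -5341873 + -4724191 = -10066064
F) -10066064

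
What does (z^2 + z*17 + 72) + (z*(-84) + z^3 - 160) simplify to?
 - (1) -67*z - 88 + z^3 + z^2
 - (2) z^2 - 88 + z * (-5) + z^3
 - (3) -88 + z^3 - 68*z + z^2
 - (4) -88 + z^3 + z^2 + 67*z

Adding the polynomials and combining like terms:
(z^2 + z*17 + 72) + (z*(-84) + z^3 - 160)
= -67*z - 88 + z^3 + z^2
1) -67*z - 88 + z^3 + z^2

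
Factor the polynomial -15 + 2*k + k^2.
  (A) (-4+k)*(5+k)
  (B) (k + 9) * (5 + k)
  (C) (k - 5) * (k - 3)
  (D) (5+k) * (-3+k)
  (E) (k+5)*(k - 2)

We need to factor -15 + 2*k + k^2.
The factored form is (5+k) * (-3+k).
D) (5+k) * (-3+k)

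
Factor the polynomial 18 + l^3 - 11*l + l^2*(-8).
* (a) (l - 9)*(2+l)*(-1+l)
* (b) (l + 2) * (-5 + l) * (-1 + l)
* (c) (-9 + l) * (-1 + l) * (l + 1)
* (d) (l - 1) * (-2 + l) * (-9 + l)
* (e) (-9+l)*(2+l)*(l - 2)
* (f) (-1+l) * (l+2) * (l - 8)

We need to factor 18 + l^3 - 11*l + l^2*(-8).
The factored form is (l - 9)*(2+l)*(-1+l).
a) (l - 9)*(2+l)*(-1+l)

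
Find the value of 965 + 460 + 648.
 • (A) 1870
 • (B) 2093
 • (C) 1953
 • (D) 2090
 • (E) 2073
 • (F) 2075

First: 965 + 460 = 1425
Then: 1425 + 648 = 2073
E) 2073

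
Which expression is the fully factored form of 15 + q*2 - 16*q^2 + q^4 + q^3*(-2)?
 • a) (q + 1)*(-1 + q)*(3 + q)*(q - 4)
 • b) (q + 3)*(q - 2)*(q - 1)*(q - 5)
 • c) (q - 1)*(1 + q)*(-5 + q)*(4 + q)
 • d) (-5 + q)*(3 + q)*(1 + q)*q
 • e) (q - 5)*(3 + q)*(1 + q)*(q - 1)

We need to factor 15 + q*2 - 16*q^2 + q^4 + q^3*(-2).
The factored form is (q - 5)*(3 + q)*(1 + q)*(q - 1).
e) (q - 5)*(3 + q)*(1 + q)*(q - 1)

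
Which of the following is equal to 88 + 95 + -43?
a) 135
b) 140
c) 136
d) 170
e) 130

First: 88 + 95 = 183
Then: 183 + -43 = 140
b) 140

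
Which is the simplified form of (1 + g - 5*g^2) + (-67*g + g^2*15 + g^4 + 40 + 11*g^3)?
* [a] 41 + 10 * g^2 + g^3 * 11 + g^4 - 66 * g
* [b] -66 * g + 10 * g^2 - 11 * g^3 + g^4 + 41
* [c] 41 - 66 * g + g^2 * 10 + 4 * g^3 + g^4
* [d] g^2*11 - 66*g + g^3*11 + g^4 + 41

Adding the polynomials and combining like terms:
(1 + g - 5*g^2) + (-67*g + g^2*15 + g^4 + 40 + 11*g^3)
= 41 + 10 * g^2 + g^3 * 11 + g^4 - 66 * g
a) 41 + 10 * g^2 + g^3 * 11 + g^4 - 66 * g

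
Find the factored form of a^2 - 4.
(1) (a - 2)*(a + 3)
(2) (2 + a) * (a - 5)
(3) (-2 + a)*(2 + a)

We need to factor a^2 - 4.
The factored form is (-2 + a)*(2 + a).
3) (-2 + a)*(2 + a)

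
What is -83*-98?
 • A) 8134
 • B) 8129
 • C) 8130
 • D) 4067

-83 * -98 = 8134
A) 8134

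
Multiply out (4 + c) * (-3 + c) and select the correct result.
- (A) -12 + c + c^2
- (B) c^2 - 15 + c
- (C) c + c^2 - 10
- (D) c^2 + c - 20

Expanding (4 + c) * (-3 + c):
= -12 + c + c^2
A) -12 + c + c^2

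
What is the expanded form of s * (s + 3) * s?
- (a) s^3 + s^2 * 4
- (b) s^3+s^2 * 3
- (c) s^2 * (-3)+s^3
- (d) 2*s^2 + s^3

Expanding s * (s + 3) * s:
= s^3+s^2 * 3
b) s^3+s^2 * 3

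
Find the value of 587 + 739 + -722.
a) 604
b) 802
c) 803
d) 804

First: 587 + 739 = 1326
Then: 1326 + -722 = 604
a) 604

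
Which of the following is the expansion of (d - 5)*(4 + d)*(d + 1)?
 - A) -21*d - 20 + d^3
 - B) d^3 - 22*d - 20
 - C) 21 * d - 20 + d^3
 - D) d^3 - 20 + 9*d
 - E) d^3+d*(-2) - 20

Expanding (d - 5)*(4 + d)*(d + 1):
= -21*d - 20 + d^3
A) -21*d - 20 + d^3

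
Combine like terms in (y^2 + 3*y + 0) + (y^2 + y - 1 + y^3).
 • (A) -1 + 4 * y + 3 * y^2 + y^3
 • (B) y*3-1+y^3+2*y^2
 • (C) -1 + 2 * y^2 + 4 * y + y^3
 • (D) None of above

Adding the polynomials and combining like terms:
(y^2 + 3*y + 0) + (y^2 + y - 1 + y^3)
= -1 + 2 * y^2 + 4 * y + y^3
C) -1 + 2 * y^2 + 4 * y + y^3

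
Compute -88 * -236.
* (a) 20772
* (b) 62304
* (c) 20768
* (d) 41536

-88 * -236 = 20768
c) 20768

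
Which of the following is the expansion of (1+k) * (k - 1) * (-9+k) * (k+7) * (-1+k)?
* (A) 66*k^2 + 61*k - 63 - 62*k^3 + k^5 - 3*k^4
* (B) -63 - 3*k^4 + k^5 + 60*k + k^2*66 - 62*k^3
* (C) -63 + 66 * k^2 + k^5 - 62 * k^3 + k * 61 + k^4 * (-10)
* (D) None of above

Expanding (1+k) * (k - 1) * (-9+k) * (k+7) * (-1+k):
= 66*k^2 + 61*k - 63 - 62*k^3 + k^5 - 3*k^4
A) 66*k^2 + 61*k - 63 - 62*k^3 + k^5 - 3*k^4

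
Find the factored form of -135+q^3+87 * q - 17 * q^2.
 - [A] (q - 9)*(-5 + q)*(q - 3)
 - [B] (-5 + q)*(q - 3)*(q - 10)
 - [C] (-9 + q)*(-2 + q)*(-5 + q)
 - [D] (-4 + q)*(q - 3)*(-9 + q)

We need to factor -135+q^3+87 * q - 17 * q^2.
The factored form is (q - 9)*(-5 + q)*(q - 3).
A) (q - 9)*(-5 + q)*(q - 3)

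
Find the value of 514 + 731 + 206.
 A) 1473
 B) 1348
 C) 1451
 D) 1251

First: 514 + 731 = 1245
Then: 1245 + 206 = 1451
C) 1451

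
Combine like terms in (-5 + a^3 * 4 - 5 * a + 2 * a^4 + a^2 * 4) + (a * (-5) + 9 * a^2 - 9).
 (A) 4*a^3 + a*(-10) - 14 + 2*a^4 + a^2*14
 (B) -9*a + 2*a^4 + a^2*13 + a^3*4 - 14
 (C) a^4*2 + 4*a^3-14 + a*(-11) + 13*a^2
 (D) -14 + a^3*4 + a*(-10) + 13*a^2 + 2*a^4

Adding the polynomials and combining like terms:
(-5 + a^3*4 - 5*a + 2*a^4 + a^2*4) + (a*(-5) + 9*a^2 - 9)
= -14 + a^3*4 + a*(-10) + 13*a^2 + 2*a^4
D) -14 + a^3*4 + a*(-10) + 13*a^2 + 2*a^4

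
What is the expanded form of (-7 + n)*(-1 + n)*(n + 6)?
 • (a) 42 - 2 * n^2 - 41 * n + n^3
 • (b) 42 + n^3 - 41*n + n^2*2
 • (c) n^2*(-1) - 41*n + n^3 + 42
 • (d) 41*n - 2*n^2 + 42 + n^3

Expanding (-7 + n)*(-1 + n)*(n + 6):
= 42 - 2 * n^2 - 41 * n + n^3
a) 42 - 2 * n^2 - 41 * n + n^3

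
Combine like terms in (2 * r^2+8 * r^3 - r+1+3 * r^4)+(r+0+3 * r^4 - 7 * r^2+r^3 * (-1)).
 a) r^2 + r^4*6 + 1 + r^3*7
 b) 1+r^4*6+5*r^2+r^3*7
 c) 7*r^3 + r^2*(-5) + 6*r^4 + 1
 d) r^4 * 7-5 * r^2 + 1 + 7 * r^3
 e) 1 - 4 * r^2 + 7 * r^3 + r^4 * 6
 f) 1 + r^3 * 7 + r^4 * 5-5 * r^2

Adding the polynomials and combining like terms:
(2*r^2 + 8*r^3 - r + 1 + 3*r^4) + (r + 0 + 3*r^4 - 7*r^2 + r^3*(-1))
= 7*r^3 + r^2*(-5) + 6*r^4 + 1
c) 7*r^3 + r^2*(-5) + 6*r^4 + 1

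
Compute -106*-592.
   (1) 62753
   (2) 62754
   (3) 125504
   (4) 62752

-106 * -592 = 62752
4) 62752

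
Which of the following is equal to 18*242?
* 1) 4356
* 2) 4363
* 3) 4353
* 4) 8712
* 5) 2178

18 * 242 = 4356
1) 4356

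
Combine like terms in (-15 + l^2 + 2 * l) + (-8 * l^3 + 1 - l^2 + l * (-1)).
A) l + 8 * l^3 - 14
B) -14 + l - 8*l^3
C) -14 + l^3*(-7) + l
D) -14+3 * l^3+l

Adding the polynomials and combining like terms:
(-15 + l^2 + 2*l) + (-8*l^3 + 1 - l^2 + l*(-1))
= -14 + l - 8*l^3
B) -14 + l - 8*l^3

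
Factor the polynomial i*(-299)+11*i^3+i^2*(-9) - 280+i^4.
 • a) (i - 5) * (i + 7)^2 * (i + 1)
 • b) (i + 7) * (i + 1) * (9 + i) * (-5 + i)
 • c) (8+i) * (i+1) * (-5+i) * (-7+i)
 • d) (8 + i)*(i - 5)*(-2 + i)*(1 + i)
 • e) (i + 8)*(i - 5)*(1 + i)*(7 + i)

We need to factor i*(-299)+11*i^3+i^2*(-9) - 280+i^4.
The factored form is (i + 8)*(i - 5)*(1 + i)*(7 + i).
e) (i + 8)*(i - 5)*(1 + i)*(7 + i)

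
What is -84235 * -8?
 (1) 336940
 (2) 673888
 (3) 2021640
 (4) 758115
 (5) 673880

-84235 * -8 = 673880
5) 673880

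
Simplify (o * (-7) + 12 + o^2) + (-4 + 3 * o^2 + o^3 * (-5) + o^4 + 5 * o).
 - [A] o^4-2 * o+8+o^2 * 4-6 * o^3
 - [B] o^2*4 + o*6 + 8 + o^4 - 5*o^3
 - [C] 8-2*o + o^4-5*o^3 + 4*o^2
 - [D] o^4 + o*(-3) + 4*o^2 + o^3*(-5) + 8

Adding the polynomials and combining like terms:
(o*(-7) + 12 + o^2) + (-4 + 3*o^2 + o^3*(-5) + o^4 + 5*o)
= 8-2*o + o^4-5*o^3 + 4*o^2
C) 8-2*o + o^4-5*o^3 + 4*o^2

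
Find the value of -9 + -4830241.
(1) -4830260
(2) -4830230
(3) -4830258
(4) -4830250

-9 + -4830241 = -4830250
4) -4830250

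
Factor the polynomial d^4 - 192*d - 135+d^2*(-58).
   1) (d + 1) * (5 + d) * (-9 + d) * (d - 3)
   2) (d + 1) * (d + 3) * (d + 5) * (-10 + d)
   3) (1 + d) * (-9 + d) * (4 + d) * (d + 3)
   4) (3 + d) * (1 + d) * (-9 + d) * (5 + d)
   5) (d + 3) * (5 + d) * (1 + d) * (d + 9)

We need to factor d^4 - 192*d - 135+d^2*(-58).
The factored form is (3 + d) * (1 + d) * (-9 + d) * (5 + d).
4) (3 + d) * (1 + d) * (-9 + d) * (5 + d)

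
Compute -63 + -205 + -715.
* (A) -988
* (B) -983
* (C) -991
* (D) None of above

First: -63 + -205 = -268
Then: -268 + -715 = -983
B) -983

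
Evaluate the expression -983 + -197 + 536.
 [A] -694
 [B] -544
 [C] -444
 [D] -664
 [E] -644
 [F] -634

First: -983 + -197 = -1180
Then: -1180 + 536 = -644
E) -644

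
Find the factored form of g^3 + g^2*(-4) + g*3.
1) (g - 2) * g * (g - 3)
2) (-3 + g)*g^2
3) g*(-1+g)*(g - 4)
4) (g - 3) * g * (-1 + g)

We need to factor g^3 + g^2*(-4) + g*3.
The factored form is (g - 3) * g * (-1 + g).
4) (g - 3) * g * (-1 + g)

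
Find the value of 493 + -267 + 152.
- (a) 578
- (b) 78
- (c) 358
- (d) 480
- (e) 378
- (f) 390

First: 493 + -267 = 226
Then: 226 + 152 = 378
e) 378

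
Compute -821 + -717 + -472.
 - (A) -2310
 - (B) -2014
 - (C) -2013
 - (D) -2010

First: -821 + -717 = -1538
Then: -1538 + -472 = -2010
D) -2010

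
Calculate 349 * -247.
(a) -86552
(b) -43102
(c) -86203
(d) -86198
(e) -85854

349 * -247 = -86203
c) -86203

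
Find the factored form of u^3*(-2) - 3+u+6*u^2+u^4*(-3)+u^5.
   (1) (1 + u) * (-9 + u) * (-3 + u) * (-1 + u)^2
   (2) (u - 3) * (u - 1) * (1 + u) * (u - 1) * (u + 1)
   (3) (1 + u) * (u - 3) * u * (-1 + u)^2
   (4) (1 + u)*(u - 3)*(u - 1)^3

We need to factor u^3*(-2) - 3+u+6*u^2+u^4*(-3)+u^5.
The factored form is (u - 3) * (u - 1) * (1 + u) * (u - 1) * (u + 1).
2) (u - 3) * (u - 1) * (1 + u) * (u - 1) * (u + 1)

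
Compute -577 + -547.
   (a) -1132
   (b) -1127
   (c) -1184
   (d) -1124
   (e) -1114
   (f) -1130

-577 + -547 = -1124
d) -1124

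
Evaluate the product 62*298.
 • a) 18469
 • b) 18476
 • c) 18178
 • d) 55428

62 * 298 = 18476
b) 18476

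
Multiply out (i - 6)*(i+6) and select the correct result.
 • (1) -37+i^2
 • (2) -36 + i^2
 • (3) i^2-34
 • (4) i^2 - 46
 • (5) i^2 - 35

Expanding (i - 6)*(i+6):
= -36 + i^2
2) -36 + i^2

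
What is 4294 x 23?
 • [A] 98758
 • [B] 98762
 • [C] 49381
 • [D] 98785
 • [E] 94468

4294 * 23 = 98762
B) 98762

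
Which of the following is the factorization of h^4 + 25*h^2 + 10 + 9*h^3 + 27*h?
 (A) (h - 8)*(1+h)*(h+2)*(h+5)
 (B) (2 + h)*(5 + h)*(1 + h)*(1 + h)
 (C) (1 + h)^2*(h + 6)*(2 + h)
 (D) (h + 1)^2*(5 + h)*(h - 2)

We need to factor h^4 + 25*h^2 + 10 + 9*h^3 + 27*h.
The factored form is (2 + h)*(5 + h)*(1 + h)*(1 + h).
B) (2 + h)*(5 + h)*(1 + h)*(1 + h)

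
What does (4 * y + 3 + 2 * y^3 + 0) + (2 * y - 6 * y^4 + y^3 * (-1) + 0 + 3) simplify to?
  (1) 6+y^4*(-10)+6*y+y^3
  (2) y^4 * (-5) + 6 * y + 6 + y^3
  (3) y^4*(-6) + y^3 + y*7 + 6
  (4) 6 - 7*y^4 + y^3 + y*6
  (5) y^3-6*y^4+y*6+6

Adding the polynomials and combining like terms:
(4*y + 3 + 2*y^3 + 0) + (2*y - 6*y^4 + y^3*(-1) + 0 + 3)
= y^3-6*y^4+y*6+6
5) y^3-6*y^4+y*6+6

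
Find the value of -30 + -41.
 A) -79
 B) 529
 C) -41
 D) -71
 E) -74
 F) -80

-30 + -41 = -71
D) -71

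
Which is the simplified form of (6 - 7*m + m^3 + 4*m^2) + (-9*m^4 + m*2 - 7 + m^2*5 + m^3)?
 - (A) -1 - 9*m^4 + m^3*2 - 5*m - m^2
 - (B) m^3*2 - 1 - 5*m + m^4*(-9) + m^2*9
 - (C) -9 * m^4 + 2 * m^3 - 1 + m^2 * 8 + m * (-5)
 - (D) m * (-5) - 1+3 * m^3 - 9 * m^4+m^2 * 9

Adding the polynomials and combining like terms:
(6 - 7*m + m^3 + 4*m^2) + (-9*m^4 + m*2 - 7 + m^2*5 + m^3)
= m^3*2 - 1 - 5*m + m^4*(-9) + m^2*9
B) m^3*2 - 1 - 5*m + m^4*(-9) + m^2*9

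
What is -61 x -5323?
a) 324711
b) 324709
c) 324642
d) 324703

-61 * -5323 = 324703
d) 324703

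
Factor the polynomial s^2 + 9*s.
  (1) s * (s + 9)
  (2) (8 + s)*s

We need to factor s^2 + 9*s.
The factored form is s * (s + 9).
1) s * (s + 9)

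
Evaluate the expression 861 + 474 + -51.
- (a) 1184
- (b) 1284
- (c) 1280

First: 861 + 474 = 1335
Then: 1335 + -51 = 1284
b) 1284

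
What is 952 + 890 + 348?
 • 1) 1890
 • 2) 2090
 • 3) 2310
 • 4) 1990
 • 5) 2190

First: 952 + 890 = 1842
Then: 1842 + 348 = 2190
5) 2190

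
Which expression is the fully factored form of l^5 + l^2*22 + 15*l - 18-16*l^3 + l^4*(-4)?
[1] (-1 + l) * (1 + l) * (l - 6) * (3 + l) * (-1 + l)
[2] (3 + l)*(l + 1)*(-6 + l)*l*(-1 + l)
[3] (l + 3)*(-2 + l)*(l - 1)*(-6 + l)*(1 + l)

We need to factor l^5 + l^2*22 + 15*l - 18-16*l^3 + l^4*(-4).
The factored form is (-1 + l) * (1 + l) * (l - 6) * (3 + l) * (-1 + l).
1) (-1 + l) * (1 + l) * (l - 6) * (3 + l) * (-1 + l)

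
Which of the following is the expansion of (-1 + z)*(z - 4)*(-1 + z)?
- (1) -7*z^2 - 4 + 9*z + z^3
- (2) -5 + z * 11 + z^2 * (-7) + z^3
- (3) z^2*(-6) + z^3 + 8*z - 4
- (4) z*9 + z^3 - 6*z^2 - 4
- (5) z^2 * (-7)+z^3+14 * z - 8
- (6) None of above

Expanding (-1 + z)*(z - 4)*(-1 + z):
= z*9 + z^3 - 6*z^2 - 4
4) z*9 + z^3 - 6*z^2 - 4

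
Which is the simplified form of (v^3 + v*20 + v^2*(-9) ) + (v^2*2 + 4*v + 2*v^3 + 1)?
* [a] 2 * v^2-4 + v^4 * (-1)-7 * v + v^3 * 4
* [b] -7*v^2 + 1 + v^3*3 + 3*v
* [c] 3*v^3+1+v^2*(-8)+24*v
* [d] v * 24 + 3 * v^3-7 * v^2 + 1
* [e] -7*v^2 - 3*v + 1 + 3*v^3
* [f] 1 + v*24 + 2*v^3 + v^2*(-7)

Adding the polynomials and combining like terms:
(v^3 + v*20 + v^2*(-9)) + (v^2*2 + 4*v + 2*v^3 + 1)
= v * 24 + 3 * v^3-7 * v^2 + 1
d) v * 24 + 3 * v^3-7 * v^2 + 1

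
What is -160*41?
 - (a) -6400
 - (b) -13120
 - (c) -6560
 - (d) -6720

-160 * 41 = -6560
c) -6560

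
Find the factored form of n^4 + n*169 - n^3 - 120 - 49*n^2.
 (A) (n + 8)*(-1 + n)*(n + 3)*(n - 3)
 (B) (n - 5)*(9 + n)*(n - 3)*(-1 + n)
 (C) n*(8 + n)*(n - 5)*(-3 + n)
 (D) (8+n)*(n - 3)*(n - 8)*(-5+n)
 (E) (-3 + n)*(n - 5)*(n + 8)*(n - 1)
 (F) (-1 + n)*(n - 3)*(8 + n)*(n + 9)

We need to factor n^4 + n*169 - n^3 - 120 - 49*n^2.
The factored form is (-3 + n)*(n - 5)*(n + 8)*(n - 1).
E) (-3 + n)*(n - 5)*(n + 8)*(n - 1)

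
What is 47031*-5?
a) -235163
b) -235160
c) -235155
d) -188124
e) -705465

47031 * -5 = -235155
c) -235155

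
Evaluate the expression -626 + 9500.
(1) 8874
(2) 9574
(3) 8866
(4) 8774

-626 + 9500 = 8874
1) 8874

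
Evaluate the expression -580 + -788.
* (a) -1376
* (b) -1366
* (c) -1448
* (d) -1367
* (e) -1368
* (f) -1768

-580 + -788 = -1368
e) -1368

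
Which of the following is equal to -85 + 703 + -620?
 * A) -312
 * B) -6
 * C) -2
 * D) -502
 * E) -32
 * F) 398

First: -85 + 703 = 618
Then: 618 + -620 = -2
C) -2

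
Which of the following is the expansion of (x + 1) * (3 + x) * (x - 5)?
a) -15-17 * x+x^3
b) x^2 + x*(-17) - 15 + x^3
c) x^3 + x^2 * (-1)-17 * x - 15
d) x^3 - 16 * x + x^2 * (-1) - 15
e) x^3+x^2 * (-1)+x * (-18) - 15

Expanding (x + 1) * (3 + x) * (x - 5):
= x^3 + x^2 * (-1)-17 * x - 15
c) x^3 + x^2 * (-1)-17 * x - 15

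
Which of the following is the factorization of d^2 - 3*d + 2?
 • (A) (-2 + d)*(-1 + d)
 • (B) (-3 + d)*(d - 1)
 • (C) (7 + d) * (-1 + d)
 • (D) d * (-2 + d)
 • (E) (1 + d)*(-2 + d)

We need to factor d^2 - 3*d + 2.
The factored form is (-2 + d)*(-1 + d).
A) (-2 + d)*(-1 + d)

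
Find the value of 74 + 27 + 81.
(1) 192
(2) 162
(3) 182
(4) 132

First: 74 + 27 = 101
Then: 101 + 81 = 182
3) 182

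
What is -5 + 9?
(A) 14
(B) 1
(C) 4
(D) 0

-5 + 9 = 4
C) 4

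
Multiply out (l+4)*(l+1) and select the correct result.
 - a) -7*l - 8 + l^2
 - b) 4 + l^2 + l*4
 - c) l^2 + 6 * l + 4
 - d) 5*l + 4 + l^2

Expanding (l+4)*(l+1):
= 5*l + 4 + l^2
d) 5*l + 4 + l^2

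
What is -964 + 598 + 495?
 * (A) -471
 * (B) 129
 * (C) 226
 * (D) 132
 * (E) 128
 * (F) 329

First: -964 + 598 = -366
Then: -366 + 495 = 129
B) 129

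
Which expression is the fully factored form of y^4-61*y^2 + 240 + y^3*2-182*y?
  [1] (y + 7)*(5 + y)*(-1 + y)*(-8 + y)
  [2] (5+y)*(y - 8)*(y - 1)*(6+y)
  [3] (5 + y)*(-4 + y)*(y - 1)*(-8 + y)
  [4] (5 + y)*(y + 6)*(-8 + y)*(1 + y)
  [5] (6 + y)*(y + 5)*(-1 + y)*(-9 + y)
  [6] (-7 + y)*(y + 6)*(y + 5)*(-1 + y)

We need to factor y^4-61*y^2 + 240 + y^3*2-182*y.
The factored form is (5+y)*(y - 8)*(y - 1)*(6+y).
2) (5+y)*(y - 8)*(y - 1)*(6+y)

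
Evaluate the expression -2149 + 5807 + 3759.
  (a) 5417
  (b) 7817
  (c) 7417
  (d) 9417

First: -2149 + 5807 = 3658
Then: 3658 + 3759 = 7417
c) 7417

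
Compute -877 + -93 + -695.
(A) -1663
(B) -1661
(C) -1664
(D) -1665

First: -877 + -93 = -970
Then: -970 + -695 = -1665
D) -1665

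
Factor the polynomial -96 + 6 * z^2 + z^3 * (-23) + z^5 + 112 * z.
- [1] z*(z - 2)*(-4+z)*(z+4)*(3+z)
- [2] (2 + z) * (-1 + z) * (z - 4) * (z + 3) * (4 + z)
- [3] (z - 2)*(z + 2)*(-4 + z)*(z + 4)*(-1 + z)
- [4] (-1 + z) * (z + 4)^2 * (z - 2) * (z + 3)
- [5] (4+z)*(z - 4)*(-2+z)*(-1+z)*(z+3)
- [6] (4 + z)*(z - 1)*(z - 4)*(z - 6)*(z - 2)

We need to factor -96 + 6 * z^2 + z^3 * (-23) + z^5 + 112 * z.
The factored form is (4+z)*(z - 4)*(-2+z)*(-1+z)*(z+3).
5) (4+z)*(z - 4)*(-2+z)*(-1+z)*(z+3)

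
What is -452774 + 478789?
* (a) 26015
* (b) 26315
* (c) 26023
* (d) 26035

-452774 + 478789 = 26015
a) 26015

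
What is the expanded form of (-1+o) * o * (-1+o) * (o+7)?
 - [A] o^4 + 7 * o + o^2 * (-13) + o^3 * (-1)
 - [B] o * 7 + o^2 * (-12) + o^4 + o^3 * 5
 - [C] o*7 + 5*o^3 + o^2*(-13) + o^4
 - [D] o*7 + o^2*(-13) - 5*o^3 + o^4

Expanding (-1+o) * o * (-1+o) * (o+7):
= o*7 + 5*o^3 + o^2*(-13) + o^4
C) o*7 + 5*o^3 + o^2*(-13) + o^4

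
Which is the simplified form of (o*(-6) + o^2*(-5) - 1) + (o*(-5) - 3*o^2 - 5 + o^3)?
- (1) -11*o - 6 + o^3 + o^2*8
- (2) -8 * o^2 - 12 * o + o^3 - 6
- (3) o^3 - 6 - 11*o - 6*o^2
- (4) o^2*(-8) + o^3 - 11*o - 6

Adding the polynomials and combining like terms:
(o*(-6) + o^2*(-5) - 1) + (o*(-5) - 3*o^2 - 5 + o^3)
= o^2*(-8) + o^3 - 11*o - 6
4) o^2*(-8) + o^3 - 11*o - 6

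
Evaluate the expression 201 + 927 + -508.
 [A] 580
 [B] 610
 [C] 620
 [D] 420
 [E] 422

First: 201 + 927 = 1128
Then: 1128 + -508 = 620
C) 620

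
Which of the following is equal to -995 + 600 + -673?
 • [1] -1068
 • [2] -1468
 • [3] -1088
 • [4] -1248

First: -995 + 600 = -395
Then: -395 + -673 = -1068
1) -1068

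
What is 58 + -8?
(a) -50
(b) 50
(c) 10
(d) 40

58 + -8 = 50
b) 50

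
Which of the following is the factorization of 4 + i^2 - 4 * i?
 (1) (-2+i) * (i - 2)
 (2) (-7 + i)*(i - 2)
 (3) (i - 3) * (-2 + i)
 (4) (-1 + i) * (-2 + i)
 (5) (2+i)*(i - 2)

We need to factor 4 + i^2 - 4 * i.
The factored form is (-2+i) * (i - 2).
1) (-2+i) * (i - 2)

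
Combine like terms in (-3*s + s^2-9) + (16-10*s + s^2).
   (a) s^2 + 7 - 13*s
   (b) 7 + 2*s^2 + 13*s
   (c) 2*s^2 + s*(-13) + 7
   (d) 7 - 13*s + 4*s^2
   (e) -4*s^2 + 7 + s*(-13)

Adding the polynomials and combining like terms:
(-3*s + s^2 - 9) + (16 - 10*s + s^2)
= 2*s^2 + s*(-13) + 7
c) 2*s^2 + s*(-13) + 7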